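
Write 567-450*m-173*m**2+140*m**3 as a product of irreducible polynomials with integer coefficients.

(4*m-7)*(5*m+9)*(7*m-9)

By the rational root theorem, m = -9/5 is a root, so (5*m+9) is a factor; dividing leaves 28*m**2-85*m+63.
The remaining quadratic factors as (4*m-7)(7*m-9).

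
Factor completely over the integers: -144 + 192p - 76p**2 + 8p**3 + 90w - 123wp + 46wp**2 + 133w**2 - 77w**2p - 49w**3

Group: w(-49w**2 + 21wp - 14w + 4p**2 - 32p + 48) + (2p - 3)(-49w**2 + 21wp - 14w + 4p**2 - 32p + 48); both groups contain (-49w**2 + 21wp - 14w + 4p**2 - 32p + 48), so (w + 2p - 3) is a factor with cofactor -49w**2 + 21wp - 14w + 4p**2 - 32p + 48.
The cofactor groups again: -49w**2 + 21wp - 14w + 4p**2 - 32p + 48 = -7w(7w + p - 6) + (4p - 8)(7w + p - 6); both groups contain (7w + p - 6), giving -(7w - 4p + 8)(7w + p - 6).

-(7w - 4p + 8)(w + 2p - 3)(7w + p - 6)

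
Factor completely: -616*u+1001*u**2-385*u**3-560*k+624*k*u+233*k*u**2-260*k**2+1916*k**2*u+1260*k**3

(10*k+11*u)*(14*k-5*u+8)*(9*k+7*u-7)

Group: 10*k*(126*k**2+53*k*u-26*k-35*u**2+91*u-56) + 11*u*(126*k**2+53*k*u-26*k-35*u**2+91*u-56); both groups contain (126*k**2+53*k*u-26*k-35*u**2+91*u-56), so (10*k+11*u) is a factor with cofactor 126*k**2+53*k*u-26*k-35*u**2+91*u-56.
The cofactor groups again: 126*k**2+53*k*u-26*k-35*u**2+91*u-56 = 14*k*(9*k+7*u-7) + (-5*u+8)*(9*k+7*u-7); both groups contain (9*k+7*u-7), giving (14*k-5*u+8)*(9*k+7*u-7).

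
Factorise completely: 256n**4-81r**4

(4n+3r)(4n-3r)(16n**2+9r**2)

Write as (16n**2)² − (9r**2)², then factor 16n**2-9r**2 once more.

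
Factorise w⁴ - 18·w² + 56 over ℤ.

(w + 2)·(w - 2)·(w² - 14)

Substitute u = w² to get a quadratic in u, then factor.
w² - 4 is a difference of squares.
w² - 14 is irreducible over ℤ (14 is not a perfect square).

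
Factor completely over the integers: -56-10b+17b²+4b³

By the rational root theorem, b = 7/4 is a root, so (4b-7) divides it; the quotient is b²+6b+8.
The remaining quadratic factors as (b+2)(b+4).

(4b-7)(b+2)(b+4)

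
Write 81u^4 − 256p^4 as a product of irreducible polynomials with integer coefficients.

(3u)⁴ − (4p)⁴ = ((3u)² − (4p)²)((3u)² + (4p)²); the first factor splits again, the second (9u^2 + 16p^2) is irreducible.

(3u − 4p)(3u + 4p)(9u^2 + 16p^2)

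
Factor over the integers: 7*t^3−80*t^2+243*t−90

(7*t−3)*(t−5)*(t−6)

Among the possible rational roots, t = 3/7 is a root, so (7*t−3) divides it; the quotient is t^2−11*t+30.
The remaining quadratic factors as (t−6)(t−5).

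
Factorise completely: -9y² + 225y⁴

9y²(5y + 1)(5y - 1)

Factor out 9y², leaving 25y² - 1, which is a difference of two squares.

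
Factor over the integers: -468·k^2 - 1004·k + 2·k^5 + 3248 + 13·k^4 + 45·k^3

By the rational root theorem, k = 2 is a root, so (k - 2) is a factor; dividing leaves 2·k^4 + 17·k^3 + 79·k^2 - 310·k - 1624.
Continuing, k = -7/2 is a root, so (2·k + 7) divides it; the quotient is k^3 + 5·k^2 + 22·k - 232.
Then k = 4 is a root, giving the factor (k - 4) and quotient k^2 + 9·k + 58.
The quadratic k^2 + 9·k + 58 has discriminant -151 < 0 and is irreducible over ℤ.

(2·k + 7)·(k - 2)·(k - 4)·(k^2 + 9·k + 58)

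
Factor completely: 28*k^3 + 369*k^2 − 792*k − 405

By the rational root theorem, k = −15 is a root, so (k + 15) is a factor; dividing leaves 28*k^2 − 51*k − 27.
The remaining quadratic factors as (7*k + 3)(4*k − 9).

(4*k − 9)*(7*k + 3)*(k + 15)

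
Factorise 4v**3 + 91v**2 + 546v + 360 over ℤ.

(4v + 3)(v + 10)(v + 12)

Trying the rational-root candidates, v = -3/4 is a root, giving the factor (4v + 3) and quotient v**2 + 22v + 120.
The remaining quadratic factors as (v + 10)(v + 12).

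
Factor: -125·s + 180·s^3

5·s·(6·s + 5)·(6·s - 5)

Every term has a factor of 5·s. Then 36·s^2 - 25 = (6·s)² − (5)².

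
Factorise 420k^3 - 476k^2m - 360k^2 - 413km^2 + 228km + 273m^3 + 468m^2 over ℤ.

(14k - 7m - 12)(15k + 13m)(2k - 3m)

Group: 14k(30k^2 - 19km - 39m^2) + (-7m - 12)(30k^2 - 19km - 39m^2); both groups contain (30k^2 - 19km - 39m^2), so (14k - 7m - 12) is a factor with cofactor 30k^2 - 19km - 39m^2.
The cofactor groups again: 30k^2 - 19km - 39m^2 = 2k(15k + 13m) - 3m(15k + 13m); both groups contain (15k + 13m), giving (2k - 3m)(15k + 13m).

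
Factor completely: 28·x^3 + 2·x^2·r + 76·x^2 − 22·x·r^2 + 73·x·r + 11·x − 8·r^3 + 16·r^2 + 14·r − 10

Group: 7·x·(4·x^2 − 2·x·r + 12·x − 2·r^2 + 3·r + 5) + (4·r − 2)·(4·x^2 − 2·x·r + 12·x − 2·r^2 + 3·r + 5); both groups contain (4·x^2 − 2·x·r + 12·x − 2·r^2 + 3·r + 5), so (7·x + 4·r − 2) is a factor with cofactor 4·x^2 − 2·x·r + 12·x − 2·r^2 + 3·r + 5.
The cofactor groups again: 4·x^2 − 2·x·r + 12·x − 2·r^2 + 3·r + 5 = 2·x·(2·x + r + 1) + (−2·r + 5)·(2·x + r + 1); both groups contain (2·x + r + 1), giving (2·x − 2·r + 5)·(2·x + r + 1).

(2·x − 2·r + 5)·(7·x + 4·r − 2)·(2·x + r + 1)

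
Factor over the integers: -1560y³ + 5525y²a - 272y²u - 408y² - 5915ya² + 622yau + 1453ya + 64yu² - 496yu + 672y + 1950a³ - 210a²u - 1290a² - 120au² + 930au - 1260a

Group: 13y(-120y² + 305ya + 16yu - 96y - 150a² - 30au + 180a) + (-13a + 4u - 7)(-120y² + 305ya + 16yu - 96y - 150a² - 30au + 180a); both groups contain (-120y² + 305ya + 16yu - 96y - 150a² - 30au + 180a), so (13y - 13a + 4u - 7) is a factor with cofactor -120y² + 305ya + 16yu - 96y - 150a² - 30au + 180a.
The cofactor groups again: -120y² + 305ya + 16yu - 96y - 150a² - 30au + 180a = -8y(15y - 10a - 2u + 12) + 15a(15y - 10a - 2u + 12); both groups contain (15y - 10a - 2u + 12), giving -(8y - 15a)(15y - 10a - 2u + 12).

-(15y - 10a - 2u + 12)(13y - 13a + 4u - 7)(8y - 15a)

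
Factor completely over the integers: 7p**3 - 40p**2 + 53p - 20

Trying the rational-root candidates, p = 4 is a root, so (p - 4) divides it; the quotient is 7p**2 - 12p + 5.
The remaining quadratic factors as (p - 1)(7p - 5).

(7p - 5)(p - 1)(p - 4)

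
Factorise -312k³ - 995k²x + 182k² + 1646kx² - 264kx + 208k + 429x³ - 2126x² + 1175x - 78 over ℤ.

-(13k + 3x - 13)(3k + 13x - 1)(8k - 11x + 6)

Group: 13k(-24k² - 71kx - 10k + 143x² - 89x + 6) + (3x - 13)(-24k² - 71kx - 10k + 143x² - 89x + 6); both groups contain (-24k² - 71kx - 10k + 143x² - 89x + 6), so (13k + 3x - 13) is a factor with cofactor -24k² - 71kx - 10k + 143x² - 89x + 6.
The cofactor groups again: -24k² - 71kx - 10k + 143x² - 89x + 6 = -8k(3k + 13x - 1) + (11x - 6)(3k + 13x - 1); both groups contain (3k + 13x - 1), giving -(8k - 11x + 6)(3k + 13x - 1).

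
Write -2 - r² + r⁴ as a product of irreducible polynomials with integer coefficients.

Substitute u = r² to get a quadratic in u, then factor.
r² - 2 is irreducible over ℤ (2 is not a perfect square).
r² + 1 is irreducible over ℤ (sum of squares).

(r² + 1)(r² - 2)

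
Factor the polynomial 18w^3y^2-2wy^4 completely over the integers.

Every term has a factor of 2wy^2. Then 9w^2-y^2 = (3w)² − (y)².

2wy^2(3w+y)(3w-y)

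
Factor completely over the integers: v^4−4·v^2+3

(v+1)·(v−1)·(v^2−3)

Substitute u = v^2 to get a quadratic in u, then factor.
v^2−1 is a difference of squares.
v^2−3 is irreducible over ℤ (3 is not a perfect square).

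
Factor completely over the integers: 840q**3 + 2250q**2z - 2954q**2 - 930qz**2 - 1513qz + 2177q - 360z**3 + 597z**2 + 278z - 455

Group: 14q(60q**2 + 195qz - 181q + 45z**2 - 114z + 65) + (-8z - 7)(60q**2 + 195qz - 181q + 45z**2 - 114z + 65); both groups contain (60q**2 + 195qz - 181q + 45z**2 - 114z + 65), so (14q - 8z - 7) is a factor with cofactor 60q**2 + 195qz - 181q + 45z**2 - 114z + 65.
The cofactor groups again: 60q**2 + 195qz - 181q + 45z**2 - 114z + 65 = 12q(5q + 15z - 13) + (3z - 5)(5q + 15z - 13); both groups contain (5q + 15z - 13), giving (12q + 3z - 5)(5q + 15z - 13).

(12q + 3z - 5)(14q - 8z - 7)(5q + 15z - 13)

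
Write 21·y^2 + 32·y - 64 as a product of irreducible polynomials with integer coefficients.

Need a pair with product 21·(-64) = -1344 and sum 32: that's 56 and -24.
Split the middle term: 21·y^2 + 56·y - 24·y - 64 = 7·y·(3·y + 8) - 8·(3·y + 8).

(3·y + 8)·(7·y - 8)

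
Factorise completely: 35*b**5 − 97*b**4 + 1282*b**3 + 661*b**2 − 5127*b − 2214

Trying the rational-root candidates, b = −9/5 is a root, so (5*b + 9) is a factor; dividing leaves 7*b**4 − 32*b**3 + 314*b**2 − 433*b − 246.
Next, b = 2 is a root, giving the factor (b − 2) and quotient 7*b**3 − 18*b**2 + 278*b + 123.
Next, b = −3/7 is a root, giving the factor (7*b + 3) and quotient b**2 − 3*b + 41.
The quadratic b**2 − 3*b + 41 has discriminant −155 < 0 and is irreducible over ℤ.

(5*b + 9)*(7*b + 3)*(b − 2)*(b**2 − 3*b + 41)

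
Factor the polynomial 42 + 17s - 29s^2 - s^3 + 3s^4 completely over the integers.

Testing divisors of the constant over divisors of the leading coefficient, s = -3 is a root, so (s + 3) divides it; the quotient is 3s^3 - 10s^2 + s + 14.
Next, s = -1 is a root, so (s + 1) is a factor; dividing leaves 3s^2 - 13s + 14.
The remaining quadratic factors as (3s - 7)(s - 2).

(3s - 7)(s + 1)(s + 3)(s - 2)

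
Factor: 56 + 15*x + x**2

(x + 7)*(x + 8)

Two integers with product 56 and sum 15 are 7 and 8.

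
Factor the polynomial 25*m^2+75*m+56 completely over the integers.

Need a pair with product 25·56 = 1400 and sum 75: that's 40 and 35.
Split the middle term: 25*m^2+40*m + 35*m+56 = 5*m*(5*m+8) + 7*(5*m+8).

(5*m+7)*(5*m+8)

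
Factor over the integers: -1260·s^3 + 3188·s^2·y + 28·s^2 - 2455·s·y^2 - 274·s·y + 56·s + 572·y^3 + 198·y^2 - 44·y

-(10·s - 13·y + 2)·(14·s - 11·y)·(9·s - 4·y - 2)

Group: 9·s·(-140·s^2 + 292·s·y - 28·s - 143·y^2 + 22·y) + (-4·y - 2)·(-140·s^2 + 292·s·y - 28·s - 143·y^2 + 22·y); both groups contain (-140·s^2 + 292·s·y - 28·s - 143·y^2 + 22·y), so (9·s - 4·y - 2) is a factor with cofactor -140·s^2 + 292·s·y - 28·s - 143·y^2 + 22·y.
The cofactor groups again: -140·s^2 + 292·s·y - 28·s - 143·y^2 + 22·y = -10·s·(14·s - 11·y) + (13·y - 2)·(14·s - 11·y); both groups contain (14·s - 11·y), giving -(10·s - 13·y + 2)·(14·s - 11·y).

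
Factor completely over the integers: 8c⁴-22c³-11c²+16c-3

Testing divisors of the constant over divisors of the leading coefficient, c = 1/2 is a root, giving the factor (2c-1) and quotient 4c³-9c²-10c+3.
Next, c = 3 is a root, so (c-3) divides it; the quotient is 4c²+3c-1.
The remaining quadratic factors as (c+1)(4c-1).

(2c-1)(4c-1)(c+1)(c-3)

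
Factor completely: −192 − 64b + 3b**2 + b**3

Trying the rational-root candidates, b = 8 is a root, giving the factor (b − 8) and quotient b**2 + 11b + 24.
The remaining quadratic factors as (b + 8)(b + 3).

(b + 3)(b + 8)(b − 8)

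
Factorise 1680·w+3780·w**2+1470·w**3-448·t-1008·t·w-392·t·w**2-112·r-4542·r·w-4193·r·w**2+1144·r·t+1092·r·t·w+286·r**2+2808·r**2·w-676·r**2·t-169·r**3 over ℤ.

Group: r·(-169·r**2+273·r·w+286·r-98·w**2-252·w-112) + (4·t-15·w)·(-169·r**2+273·r·w+286·r-98·w**2-252·w-112); both groups contain (-169·r**2+273·r·w+286·r-98·w**2-252·w-112), so (r+4·t-15·w) is a factor with cofactor -169·r**2+273·r·w+286·r-98·w**2-252·w-112.
The cofactor groups again: -169·r**2+273·r·w+286·r-98·w**2-252·w-112 = -13·r·(13·r-14·w-8) + (7·w+14)·(13·r-14·w-8); both groups contain (13·r-14·w-8), giving -(13·r-7·w-14)·(13·r-14·w-8).

-(13·r-14·w-8)·(13·r-7·w-14)·(r+4·t-15·w)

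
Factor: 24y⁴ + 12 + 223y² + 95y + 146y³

By the rational root theorem, y = −1/4 is a root, giving the factor (4y + 1) and quotient 6y³ + 35y² + 47y + 12.
Continuing, y = −3/2 is a root, giving the factor (2y + 3) and quotient 3y² + 13y + 4.
The remaining quadratic factors as (y + 4)(3y + 1).

(2y + 3)(3y + 1)(4y + 1)(y + 4)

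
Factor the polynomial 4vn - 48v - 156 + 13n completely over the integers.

Group as (4vn - 48v) + (13n - 156) = 4v(n - 12) + 13(n - 12).
Both groups share the factor (n - 12).

(4v + 13)(n - 12)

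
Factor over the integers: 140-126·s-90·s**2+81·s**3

Group as (81·s**3-126·s) + (-90·s**2+140) = 9·s·(9·s**2-14) - 10·(9·s**2-14).
Both groups share the factor (9·s**2-14).

(9·s-10)·(9·s**2-14)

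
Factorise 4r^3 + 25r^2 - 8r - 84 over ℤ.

(4r - 7)(r + 2)(r + 6)

Among the possible rational roots, r = -6 is a root, so (r + 6) is a factor; dividing leaves 4r^2 + r - 14.
The remaining quadratic factors as (r + 2)(4r - 7).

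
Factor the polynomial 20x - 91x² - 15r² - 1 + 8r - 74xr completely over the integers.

Group: -13x(7x + 3r - 1) + (-5r + 1)(7x + 3r - 1); both groups contain (7x + 3r - 1).

-(7x + 3r - 1)(13x + 5r - 1)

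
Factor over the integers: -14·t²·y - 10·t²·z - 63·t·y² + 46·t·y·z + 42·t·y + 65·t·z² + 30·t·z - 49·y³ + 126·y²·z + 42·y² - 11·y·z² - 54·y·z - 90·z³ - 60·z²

Group: 7·y·(-2·t² - 9·t·y + 13·t·z + 6·t - 7·y² + 23·y·z + 6·y - 18·z² - 12·z) + 5·z·(-2·t² - 9·t·y + 13·t·z + 6·t - 7·y² + 23·y·z + 6·y - 18·z² - 12·z); both groups contain (-2·t² - 9·t·y + 13·t·z + 6·t - 7·y² + 23·y·z + 6·y - 18·z² - 12·z), so (7·y + 5·z) is a factor with cofactor -2·t² - 9·t·y + 13·t·z + 6·t - 7·y² + 23·y·z + 6·y - 18·z² - 12·z.
The cofactor groups again: -2·t² - 9·t·y + 13·t·z + 6·t - 7·y² + 23·y·z + 6·y - 18·z² - 12·z = -2·t·(t + y - 2·z) + (-7·y + 9·z + 6)·(t + y - 2·z); both groups contain (t + y - 2·z), giving -(2·t + 7·y - 9·z - 6)·(t + y - 2·z).

-(2·t + 7·y - 9·z - 6)·(7·y + 5·z)·(t + y - 2·z)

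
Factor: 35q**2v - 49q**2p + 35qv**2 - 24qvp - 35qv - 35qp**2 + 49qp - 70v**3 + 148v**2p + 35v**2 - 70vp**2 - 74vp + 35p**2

(5v - 7p)(7q - 7v + 5p)(q + 2v - 1)

Group: 7q(5qv - 7qp + 10v**2 - 14vp - 5v + 7p) + (-7v + 5p)(5qv - 7qp + 10v**2 - 14vp - 5v + 7p); both groups contain (5qv - 7qp + 10v**2 - 14vp - 5v + 7p), so (7q - 7v + 5p) is a factor with cofactor 5qv - 7qp + 10v**2 - 14vp - 5v + 7p.
The cofactor groups again: 5qv - 7qp + 10v**2 - 14vp - 5v + 7p = q(5v - 7p) + (2v - 1)(5v - 7p); both groups contain (5v - 7p), giving (q + 2v - 1)(5v - 7p).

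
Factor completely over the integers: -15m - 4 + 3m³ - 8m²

Testing divisors of the constant over divisors of the leading coefficient, m = -1 is a root, so (m + 1) divides it; the quotient is 3m² - 11m - 4.
The remaining quadratic factors as (3m + 1)(m - 4).

(3m + 1)(m + 1)(m - 4)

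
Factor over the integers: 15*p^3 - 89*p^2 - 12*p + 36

(3*p + 2)*(5*p - 3)*(p - 6)

Trying the rational-root candidates, p = -2/3 is a root, giving the factor (3*p + 2) and quotient 5*p^2 - 33*p + 18.
The remaining quadratic factors as (5*p - 3)(p - 6).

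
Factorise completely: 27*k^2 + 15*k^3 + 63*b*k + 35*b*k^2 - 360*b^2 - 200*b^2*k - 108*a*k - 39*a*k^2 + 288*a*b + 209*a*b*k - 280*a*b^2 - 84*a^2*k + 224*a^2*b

Group: 7*a*(32*a*b - 12*a*k - 40*b^2 + 7*b*k + 3*k^2) + (5*k + 9)*(32*a*b - 12*a*k - 40*b^2 + 7*b*k + 3*k^2); both groups contain (32*a*b - 12*a*k - 40*b^2 + 7*b*k + 3*k^2), so (7*a + 5*k + 9) is a factor with cofactor 32*a*b - 12*a*k - 40*b^2 + 7*b*k + 3*k^2.
The cofactor groups again: 32*a*b - 12*a*k - 40*b^2 + 7*b*k + 3*k^2 = 4*a*(8*b - 3*k) + (-5*b - k)*(8*b - 3*k); both groups contain (8*b - 3*k), giving (4*a - 5*b - k)*(8*b - 3*k).

(4*a - 5*b - k)*(7*a + 5*k + 9)*(8*b - 3*k)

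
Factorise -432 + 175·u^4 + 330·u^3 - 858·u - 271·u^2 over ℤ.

(5·u + 6)·(5·u - 8)·(7·u + 9)·(u + 1)

Among the possible rational roots, u = 8/5 is a root, so (5·u - 8) is a factor; dividing leaves 35·u^3 + 122·u^2 + 141·u + 54.
Then u = -6/5 is a root, giving the factor (5·u + 6) and quotient 7·u^2 + 16·u + 9.
The remaining quadratic factors as (7·u + 9)(u + 1).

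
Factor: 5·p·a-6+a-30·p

(5·p+1)·(a-6)

Group as (5·p·a-30·p) + (a-6) = 5·p·(a-6) + (a-6).
Both groups share the factor (a-6).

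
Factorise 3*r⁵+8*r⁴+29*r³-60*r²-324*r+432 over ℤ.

Testing divisors of the constant over divisors of the leading coefficient, r = 4/3 is a root, so (3*r-4) is a factor; dividing leaves r⁴+4*r³+15*r²-108.
Then r = -3 is a root, giving the factor (r+3) and quotient r³+r²+12*r-36.
Next, r = 2 is a root, so (r-2) divides it; the quotient is r²+3*r+18.
The quadratic r²+3*r+18 has discriminant -63 < 0 and is irreducible over ℤ.

(3*r-4)*(r+3)*(r-2)*(r²+3*r+18)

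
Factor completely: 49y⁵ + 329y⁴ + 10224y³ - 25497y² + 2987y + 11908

(7y + 4)(7y - 13)(y - 1)(y² + 9y + 229)

Testing divisors of the constant over divisors of the leading coefficient, y = -4/7 is a root, giving the factor (7y + 4) and quotient 7y⁴ + 43y³ + 1436y² - 4463y + 2977.
Continuing, y = 13/7 is a root, giving the factor (7y - 13) and quotient y³ + 8y² + 220y - 229.
Continuing, y = 1 is a root, giving the factor (y - 1) and quotient y² + 9y + 229.
The quadratic y² + 9y + 229 has discriminant -835 < 0 and is irreducible over ℤ.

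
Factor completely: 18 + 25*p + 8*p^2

(8*p + 9)*(p + 2)

Need a pair with product 8·18 = 144 and sum 25: that's 9 and 16.
Split the middle term: 8*p^2 + 9*p + 16*p + 18 = p*(8*p + 9) + 2*(8*p + 9).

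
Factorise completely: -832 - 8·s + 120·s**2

8·(3·s - 8)·(5·s + 13)

Pull out the common factor 8, then factor the remaining trinomial.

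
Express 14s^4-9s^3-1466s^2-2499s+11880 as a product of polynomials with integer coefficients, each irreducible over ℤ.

(2s+9)(7s-15)(s+8)(s-11)

Among the possible rational roots, s = -9/2 is a root, so (2s+9) divides it; the quotient is 7s^3-36s^2-571s+1320.
Continuing, s = 11 is a root, so (s-11) is a factor; dividing leaves 7s^2+41s-120.
The remaining quadratic factors as (s+8)(7s-15).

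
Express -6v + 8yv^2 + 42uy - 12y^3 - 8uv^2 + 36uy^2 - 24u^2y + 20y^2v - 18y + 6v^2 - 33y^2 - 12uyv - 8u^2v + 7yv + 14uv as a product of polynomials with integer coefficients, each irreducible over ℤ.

Group: 3y(-8u^2 + 12uy - 8uv + 14u - 4y^2 + 8yv - 11y + 6v - 6) + v(-8u^2 + 12uy - 8uv + 14u - 4y^2 + 8yv - 11y + 6v - 6); both groups contain (-8u^2 + 12uy - 8uv + 14u - 4y^2 + 8yv - 11y + 6v - 6), so (3y + v) is a factor with cofactor -8u^2 + 12uy - 8uv + 14u - 4y^2 + 8yv - 11y + 6v - 6.
The cofactor groups again: -8u^2 + 12uy - 8uv + 14u - 4y^2 + 8yv - 11y + 6v - 6 = -2u(4u - 4y - 3) + (y - 2v + 2)(4u - 4y - 3); both groups contain (4u - 4y - 3), giving -(2u - y + 2v - 2)(4u - 4y - 3).

-(2u - y + 2v - 2)(4u - 4y - 3)(3y + v)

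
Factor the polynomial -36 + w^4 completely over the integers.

Substitute u = w^2 to get a quadratic in u, then factor.
w^2 - 6 is irreducible over ℤ (6 is not a perfect square).
w^2 + 6 is irreducible over ℤ (always positive, so no real roots).

(w^2 + 6)(w^2 - 6)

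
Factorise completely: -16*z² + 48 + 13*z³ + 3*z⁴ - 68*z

Trying the rational-root candidates, z = 2 is a root, giving the factor (z - 2) and quotient 3*z³ + 19*z² + 22*z - 24.
Then z = -3 is a root, giving the factor (z + 3) and quotient 3*z² + 10*z - 8.
The remaining quadratic factors as (3*z - 2)(z + 4).

(3*z - 2)*(z + 3)*(z + 4)*(z - 2)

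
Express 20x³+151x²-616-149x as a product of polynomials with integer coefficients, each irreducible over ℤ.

(4x+7)(5x-11)(x+8)

Testing divisors of the constant over divisors of the leading coefficient, x = -7/4 is a root, so (4x+7) is a factor; dividing leaves 5x²+29x-88.
The remaining quadratic factors as (5x-11)(x+8).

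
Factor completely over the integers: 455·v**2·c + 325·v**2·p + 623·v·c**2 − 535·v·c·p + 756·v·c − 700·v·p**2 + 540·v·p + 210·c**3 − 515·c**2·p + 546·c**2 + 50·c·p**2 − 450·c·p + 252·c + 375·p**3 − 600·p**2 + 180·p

Group: 5·v·(91·v·c + 65·v·p + 70·c**2 − 55·c·p + 42·c − 75·p**2 + 30·p) + (3·c − 5·p + 6)·(91·v·c + 65·v·p + 70·c**2 − 55·c·p + 42·c − 75·p**2 + 30·p); both groups contain (91·v·c + 65·v·p + 70·c**2 − 55·c·p + 42·c − 75·p**2 + 30·p), so (5·v + 3·c − 5·p + 6) is a factor with cofactor 91·v·c + 65·v·p + 70·c**2 − 55·c·p + 42·c − 75·p**2 + 30·p.
The cofactor groups again: 91·v·c + 65·v·p + 70·c**2 − 55·c·p + 42·c − 75·p**2 + 30·p = 13·v·(7·c + 5·p) + (10·c − 15·p + 6)·(7·c + 5·p); both groups contain (7·c + 5·p), giving (13·v + 10·c − 15·p + 6)·(7·c + 5·p).

(13·v + 10·c − 15·p + 6)·(5·v + 3·c − 5·p + 6)·(7·c + 5·p)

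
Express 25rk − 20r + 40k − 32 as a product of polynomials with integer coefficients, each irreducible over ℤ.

(5k − 4)(5r + 8)

Group as (25rk − 20r) + (40k − 32) = 5r(5k − 4) + 8(5k − 4).
Both groups share the factor (5k − 4).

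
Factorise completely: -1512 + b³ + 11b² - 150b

Testing divisors of the constant over divisors of the leading coefficient, b = -9 is a root, so (b + 9) is a factor; dividing leaves b² + 2b - 168.
The remaining quadratic factors as (b - 12)(b + 14).

(b + 14)(b + 9)(b - 12)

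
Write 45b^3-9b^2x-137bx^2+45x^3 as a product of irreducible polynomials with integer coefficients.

(3b-5x)(3b-x)(5b+9x)

Group: 5b(9b^2-18bx+5x^2) + 9x(9b^2-18bx+5x^2); both groups contain (9b^2-18bx+5x^2), so (5b+9x) is a factor with cofactor 9b^2-18bx+5x^2.
The cofactor groups again: 9b^2-18bx+5x^2 = 3b(3b-5x) - x(3b-5x); both groups contain (3b-5x), giving (3b-x)(3b-5x).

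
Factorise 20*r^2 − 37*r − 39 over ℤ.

Need a pair with product 20·(−39) = −780 and sum −37: that's −52 and 15.
Split the middle term: 20*r^2 − 52*r + 15*r − 39 = 4*r*(5*r − 13) + 3*(5*r − 13).

(4*r + 3)*(5*r − 13)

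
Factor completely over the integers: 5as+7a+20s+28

Group as (5as+7a) + (20s+28) = a(5s+7) + 4(5s+7).
Both groups share the factor (5s+7).

(5s+7)(a+4)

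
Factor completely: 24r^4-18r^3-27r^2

3r^2(2r-3)(4r+3)

Pull out the common factor 3r^2, then factor the remaining trinomial.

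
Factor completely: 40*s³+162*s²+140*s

Pull out the common factor 2*s, then factor the remaining trinomial.

2*s*(4*s+5)*(5*s+14)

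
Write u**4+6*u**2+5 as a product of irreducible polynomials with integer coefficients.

(u**2+1)*(u**2+5)

Substitute w = u**2 to get a quadratic in w, then factor.
u**2+5 is irreducible over ℤ (always positive, so no real roots).
u**2+1 is irreducible over ℤ (sum of squares).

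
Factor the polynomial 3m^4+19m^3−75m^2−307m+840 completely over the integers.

(3m−8)(m+5)(m+7)(m−3)

Among the possible rational roots, m = −7 is a root, so (m+7) is a factor; dividing leaves 3m^3−2m^2−61m+120.
Then m = 8/3 is a root, so (3m−8) divides it; the quotient is m^2+2m−15.
The remaining quadratic factors as (m−3)(m+5).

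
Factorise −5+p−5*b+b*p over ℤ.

(b+1)*(p−5)

Group as (b*p−5*b) + (p−5) = b*(p−5) + (p−5).
Both groups share the factor (p−5).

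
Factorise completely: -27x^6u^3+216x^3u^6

-27u^3x^3(x-2u)(x^2+2xu+4u^2)

Every term has a factor of 27x^3u^3; factoring it out leaves -x^3+8u^3.
Recognize a difference of cubes with the parts 2u and x.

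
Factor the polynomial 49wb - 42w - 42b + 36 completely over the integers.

(7b - 6)(7w - 6)

Group as (49wb - 42w) + (-42b + 36) = 7w(7b - 6) - 6(7b - 6).
Both groups share the factor (7b - 6).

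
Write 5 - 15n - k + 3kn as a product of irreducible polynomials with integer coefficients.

Group as (3kn - k) + (-15n + 5) = k(3n - 1) - 5(3n - 1).
Both groups share the factor (3n - 1).

(3n - 1)(k - 5)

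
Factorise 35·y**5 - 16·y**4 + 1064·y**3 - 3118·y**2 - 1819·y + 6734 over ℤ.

Among the possible rational roots, y = 13/7 is a root, giving the factor (7·y - 13) and quotient 5·y**4 + 7·y**3 + 165·y**2 - 139·y - 518.
Continuing, y = -7/5 is a root, so (5·y + 7) is a factor; dividing leaves y**3 + 33·y - 74.
Continuing, y = 2 is a root, so (y - 2) divides it; the quotient is y**2 + 2·y + 37.
The quadratic y**2 + 2·y + 37 has discriminant -144 < 0 and is irreducible over ℤ.

(5·y + 7)·(7·y - 13)·(y - 2)·(y**2 + 2·y + 37)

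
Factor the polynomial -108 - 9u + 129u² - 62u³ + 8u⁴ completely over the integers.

(2u - 3)(4u + 3)(u - 3)(u - 4)

Trying the rational-root candidates, u = -3/4 is a root, so (4u + 3) is a factor; dividing leaves 2u³ - 17u² + 45u - 36.
Continuing, u = 3 is a root, so (u - 3) divides it; the quotient is 2u² - 11u + 12.
The remaining quadratic factors as (u - 4)(2u - 3).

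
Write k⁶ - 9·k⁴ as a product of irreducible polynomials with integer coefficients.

Every term has a factor of k⁴; factoring it out leaves k² - 9.
Recognize a difference of squares with the parts k and 3.

k⁴·(k + 3)·(k - 3)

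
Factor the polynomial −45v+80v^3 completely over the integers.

Every term has a factor of 5v. Then 16v^2−9 = (4v)² − (3)².

5v(4v+3)(4v−3)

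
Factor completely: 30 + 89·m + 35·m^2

Need a pair with product 35·30 = 1050 and sum 89: that's 75 and 14.
Split the middle term: 35·m^2 + 75·m + 14·m + 30 = 5·m·(7·m + 15) + 2·(7·m + 15).

(5·m + 2)·(7·m + 15)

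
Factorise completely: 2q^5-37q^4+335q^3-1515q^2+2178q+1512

(2q+1)(q-4)(q-6)(q^2-9q+63)

By the rational root theorem, q = 4 is a root, giving the factor (q-4) and quotient 2q^4-29q^3+219q^2-639q-378.
Then q = 6 is a root, giving the factor (q-6) and quotient 2q^3-17q^2+117q+63.
Then q = -1/2 is a root, so (2q+1) divides it; the quotient is q^2-9q+63.
The quadratic q^2-9q+63 has discriminant -171 < 0 and is irreducible over ℤ.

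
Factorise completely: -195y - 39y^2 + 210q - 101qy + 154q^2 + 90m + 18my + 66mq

(11q + 3y + 15)(6m + 14q - 13y)

Group: 6m(11q + 3y + 15) + (14q - 13y)(11q + 3y + 15); both groups contain (11q + 3y + 15).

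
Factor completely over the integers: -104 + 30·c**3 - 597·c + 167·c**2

Trying the rational-root candidates, c = -1/6 is a root, so (6·c + 1) divides it; the quotient is 5·c**2 + 27·c - 104.
The remaining quadratic factors as (5·c - 13)(c + 8).

(5·c - 13)·(6·c + 1)·(c + 8)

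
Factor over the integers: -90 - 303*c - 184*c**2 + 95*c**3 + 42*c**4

By the rational root theorem, c = -5/6 is a root, giving the factor (6*c + 5) and quotient 7*c**3 + 10*c**2 - 39*c - 18.
Next, c = -3 is a root, so (c + 3) divides it; the quotient is 7*c**2 - 11*c - 6.
The remaining quadratic factors as (c - 2)(7*c + 3).

(6*c + 5)*(7*c + 3)*(c + 3)*(c - 2)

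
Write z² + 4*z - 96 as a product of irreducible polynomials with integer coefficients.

Two integers with product -96 and sum 4 are -8 and 12.

(z + 12)*(z - 8)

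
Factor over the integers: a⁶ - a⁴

a⁴·(a + 1)·(a - 1)

Pull out the common factor a⁴, leaving a² - 1.
Recognize a difference of squares with the parts a and 1.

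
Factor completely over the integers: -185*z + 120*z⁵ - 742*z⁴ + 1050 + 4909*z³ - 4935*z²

Testing divisors of the constant over divisors of the leading coefficient, z = 3/4 is a root, giving the factor (4*z - 3) and quotient 30*z⁴ - 163*z³ + 1105*z² - 405*z - 350.
Continuing, z = -2/5 is a root, so (5*z + 2) divides it; the quotient is 6*z³ - 35*z² + 235*z - 175.
Then z = 5/6 is a root, giving the factor (6*z - 5) and quotient z² - 5*z + 35.
The quadratic z² - 5*z + 35 has discriminant -115 < 0 and is irreducible over ℤ.

(4*z - 3)*(5*z + 2)*(6*z - 5)*(z² - 5*z + 35)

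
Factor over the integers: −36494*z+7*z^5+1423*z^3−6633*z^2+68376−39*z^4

(7*z−11)*(z+4)*(z−7)*(z^2−z+222)

Testing divisors of the constant over divisors of the leading coefficient, z = 7 is a root, so (z−7) is a factor; dividing leaves 7*z^4+10*z^3+1493*z^2+3818*z−9768.
Continuing, z = −4 is a root, giving the factor (z+4) and quotient 7*z^3−18*z^2+1565*z−2442.
Next, z = 11/7 is a root, so (7*z−11) is a factor; dividing leaves z^2−z+222.
The quadratic z^2−z+222 has discriminant −887 < 0 and is irreducible over ℤ.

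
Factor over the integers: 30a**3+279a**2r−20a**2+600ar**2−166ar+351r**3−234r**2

Group: 3a(10a**2+83ar+117r**2) + (3r−2)(10a**2+83ar+117r**2); both groups contain (10a**2+83ar+117r**2), so (3a+3r−2) is a factor with cofactor 10a**2+83ar+117r**2.
The cofactor groups again: 10a**2+83ar+117r**2 = 2a(5a+9r) + 13r(5a+9r); both groups contain (5a+9r), giving (2a+13r)(5a+9r).

(2a+13r)(3a+3r−2)(5a+9r)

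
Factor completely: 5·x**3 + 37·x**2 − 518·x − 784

(5·x + 7)·(x + 14)·(x − 8)

Among the possible rational roots, x = 8 is a root, giving the factor (x − 8) and quotient 5·x**2 + 77·x + 98.
The remaining quadratic factors as (5·x + 7)(x + 14).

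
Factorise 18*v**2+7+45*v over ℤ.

Need a pair with product 18·7 = 126 and sum 45: that's 42 and 3.
Split the middle term: 18*v**2+42*v + 3*v+7 = 6*v*(3*v+7) + (3*v+7).

(3*v+7)*(6*v+1)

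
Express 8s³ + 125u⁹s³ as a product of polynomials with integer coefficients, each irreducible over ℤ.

Pull out the common factor s³, leaving 125u⁹ + 8.
Recognize a sum of cubes with the parts 5u³ and 2.

s³(5u³ + 2)(25u⁶ - 10u³ + 4)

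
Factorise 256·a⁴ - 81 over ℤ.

(4·a + 3)·(4·a - 3)·(16·a² + 9)

Write as (16·a²)² − (9)², then factor 16·a² - 9 once more.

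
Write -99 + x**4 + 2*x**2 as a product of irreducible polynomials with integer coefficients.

(x + 3)*(x - 3)*(x**2 + 11)

Substitute u = x**2 to get a quadratic in u, then factor.
x**2 - 9 is a difference of squares.
x**2 + 11 is irreducible over ℤ (always positive, so no real roots).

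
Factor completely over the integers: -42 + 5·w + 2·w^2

(2·w - 7)·(w + 6)

Need a pair with product 2·(-42) = -84 and sum 5: that's 12 and -7.
Split the middle term: 2·w^2 + 12·w - 7·w - 42 = 2·w·(w + 6) - 7·(w + 6).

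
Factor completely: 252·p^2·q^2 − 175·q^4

7·q^2·(6·p + 5·q)·(6·p − 5·q)

Every term has a factor of 7·q^2. Then 36·p^2 − 25·q^2 = (6·p)² − (5·q)².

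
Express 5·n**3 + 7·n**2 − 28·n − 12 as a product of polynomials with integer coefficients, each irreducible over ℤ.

By the rational root theorem, n = 2 is a root, so (n − 2) is a factor; dividing leaves 5·n**2 + 17·n + 6.
The remaining quadratic factors as (n + 3)(5·n + 2).

(5·n + 2)·(n + 3)·(n − 2)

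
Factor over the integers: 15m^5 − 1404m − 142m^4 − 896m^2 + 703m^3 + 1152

Among the possible rational roots, m = −6/5 is a root, giving the factor (5m + 6) and quotient 3m^4 − 32m^3 + 179m^2 − 394m + 192.
Then m = 3 is a root, so (m − 3) divides it; the quotient is 3m^3 − 23m^2 + 110m − 64.
Continuing, m = 2/3 is a root, so (3m − 2) divides it; the quotient is m^2 − 7m + 32.
The quadratic m^2 − 7m + 32 has discriminant −79 < 0 and is irreducible over ℤ.

(3m − 2)(5m + 6)(m − 3)(m^2 − 7m + 32)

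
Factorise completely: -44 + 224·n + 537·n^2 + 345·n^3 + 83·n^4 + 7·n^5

Testing divisors of the constant over divisors of the leading coefficient, n = -1 is a root, giving the factor (n + 1) and quotient 7·n^4 + 76·n^3 + 269·n^2 + 268·n - 44.
Next, n = 1/7 is a root, giving the factor (7·n - 1) and quotient n^3 + 11·n^2 + 40·n + 44.
Next, n = -2 is a root, giving the factor (n + 2) and quotient n^2 + 9·n + 22.
The quadratic n^2 + 9·n + 22 has discriminant -7 < 0 and is irreducible over ℤ.

(7·n - 1)·(n + 1)·(n + 2)·(n^2 + 9·n + 22)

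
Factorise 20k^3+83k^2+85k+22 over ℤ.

(4k+11)(5k+2)(k+1)

By the rational root theorem, k = −1 is a root, so (k+1) divides it; the quotient is 20k^2+63k+22.
The remaining quadratic factors as (5k+2)(4k+11).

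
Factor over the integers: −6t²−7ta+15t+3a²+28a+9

−(3t−a−9)(2t+3a+1)

Group: −3t(2t+3a+1) + (a+9)(2t+3a+1); both groups contain (2t+3a+1).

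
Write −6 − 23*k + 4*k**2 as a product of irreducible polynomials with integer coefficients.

Need a pair with product 4·(−6) = −24 and sum −23: that's 1 and −24.
Split the middle term: 4*k**2 + k − 24*k − 6 = k*(4*k + 1) − 6*(4*k + 1).

(4*k + 1)*(k − 6)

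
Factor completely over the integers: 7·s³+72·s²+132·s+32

By the rational root theorem, s = −8 is a root, so (s+8) divides it; the quotient is 7·s²+16·s+4.
The remaining quadratic factors as (s+2)(7·s+2).

(7·s+2)·(s+2)·(s+8)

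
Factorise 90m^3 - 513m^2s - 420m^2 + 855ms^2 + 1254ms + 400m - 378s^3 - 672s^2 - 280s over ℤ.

(10m - 7s)(3m - 6s - 4)(3m - 9s - 10)

Group: 3m(30m^2 - 111ms - 100m + 63s^2 + 70s) + (-6s - 4)(30m^2 - 111ms - 100m + 63s^2 + 70s); both groups contain (30m^2 - 111ms - 100m + 63s^2 + 70s), so (3m - 6s - 4) is a factor with cofactor 30m^2 - 111ms - 100m + 63s^2 + 70s.
The cofactor groups again: 30m^2 - 111ms - 100m + 63s^2 + 70s = 3m(10m - 7s) + (-9s - 10)(10m - 7s); both groups contain (10m - 7s), giving (3m - 9s - 10)(10m - 7s).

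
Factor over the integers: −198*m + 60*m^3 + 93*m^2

3*m*(4*m + 11)*(5*m − 6)

Pull out the common factor 3*m, then factor the remaining trinomial.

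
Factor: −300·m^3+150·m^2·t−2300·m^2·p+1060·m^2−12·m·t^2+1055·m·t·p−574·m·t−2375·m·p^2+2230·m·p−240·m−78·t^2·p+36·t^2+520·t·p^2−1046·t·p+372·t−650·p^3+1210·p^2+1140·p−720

−(10·m−t+5·p−12)·(15·m−6·t+10·p+10)·(2·m+13·p−6)

Group: 10·m·(−30·m^2+12·m·t−215·m·p+70·m+78·t·p−36·t−130·p^2−70·p+60) + (−t+5·p−12)·(−30·m^2+12·m·t−215·m·p+70·m+78·t·p−36·t−130·p^2−70·p+60); both groups contain (−30·m^2+12·m·t−215·m·p+70·m+78·t·p−36·t−130·p^2−70·p+60), so (10·m−t+5·p−12) is a factor with cofactor −30·m^2+12·m·t−215·m·p+70·m+78·t·p−36·t−130·p^2−70·p+60.
The cofactor groups again: −30·m^2+12·m·t−215·m·p+70·m+78·t·p−36·t−130·p^2−70·p+60 = −2·m·(15·m−6·t+10·p+10) + (−13·p+6)·(15·m−6·t+10·p+10); both groups contain (15·m−6·t+10·p+10), giving −(2·m+13·p−6)·(15·m−6·t+10·p+10).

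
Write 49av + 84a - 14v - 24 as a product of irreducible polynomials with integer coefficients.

(7a - 2)(7v + 12)

Group as (49av + 84a) + (-14v - 24) = 7a(7v + 12) - 2(7v + 12).
Both groups share the factor (7v + 12).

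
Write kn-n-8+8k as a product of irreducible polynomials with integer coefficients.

(k-1)(n+8)

Group as (kn+8k) + (-n-8) = k(n+8) - (n+8).
Both groups share the factor (n+8).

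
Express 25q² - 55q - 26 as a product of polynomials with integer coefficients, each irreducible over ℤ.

(5q + 2)(5q - 13)

Need a pair with product 25·(-26) = -650 and sum -55: that's -65 and 10.
Split the middle term: 25q² - 65q + 10q - 26 = 5q(5q - 13) + 2(5q - 13).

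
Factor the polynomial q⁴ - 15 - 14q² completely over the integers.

Substitute u = q² to get a quadratic in u, then factor.
q² + 1 is irreducible over ℤ (sum of squares).
q² - 15 is irreducible over ℤ (15 is not a perfect square).

(q² + 1)(q² - 15)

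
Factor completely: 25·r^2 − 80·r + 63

Need a pair with product 25·63 = 1575 and sum −80: that's −35 and −45.
Split the middle term: 25·r^2 − 35·r − 45·r + 63 = 5·r·(5·r − 7) − 9·(5·r − 7).

(5·r − 7)·(5·r − 9)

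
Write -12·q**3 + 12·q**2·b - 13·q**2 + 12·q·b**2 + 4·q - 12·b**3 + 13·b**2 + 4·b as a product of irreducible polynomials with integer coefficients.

-(3·q - 3·b + 4)·(4·q - 4·b - 1)·(q + b)

Group: 3·q·(-4·q**2 + q + 4·b**2 + b) + (-3·b + 4)·(-4·q**2 + q + 4·b**2 + b); both groups contain (-4·q**2 + q + 4·b**2 + b), so (3·q - 3·b + 4) is a factor with cofactor -4·q**2 + q + 4·b**2 + b.
The cofactor groups again: -4·q**2 + q + 4·b**2 + b = -q·(4·q - 4·b - 1) - b·(4·q - 4·b - 1); both groups contain (4·q - 4·b - 1), giving -(q + b)·(4·q - 4·b - 1).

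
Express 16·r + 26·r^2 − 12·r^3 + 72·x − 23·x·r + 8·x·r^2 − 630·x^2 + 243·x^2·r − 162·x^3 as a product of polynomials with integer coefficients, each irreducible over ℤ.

Group: 2·x·(−81·x^2 + 9·x + 4·r^2 + 2·r) + (−3·r + 8)·(−81·x^2 + 9·x + 4·r^2 + 2·r); both groups contain (−81·x^2 + 9·x + 4·r^2 + 2·r), so (2·x − 3·r + 8) is a factor with cofactor −81·x^2 + 9·x + 4·r^2 + 2·r.
The cofactor groups again: −81·x^2 + 9·x + 4·r^2 + 2·r = −9·x·(9·x + 2·r) + (2·r + 1)·(9·x + 2·r); both groups contain (9·x + 2·r), giving −(9·x − 2·r − 1)·(9·x + 2·r).

−(9·x − 2·r − 1)·(2·x − 3·r + 8)·(9·x + 2·r)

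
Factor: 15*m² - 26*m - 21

Need a pair with product 15·(-21) = -315 and sum -26: that's -35 and 9.
Split the middle term: 15*m² - 35*m + 9*m - 21 = 5*m*(3*m - 7) + 3*(3*m - 7).

(3*m - 7)*(5*m + 3)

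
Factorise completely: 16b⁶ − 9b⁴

b⁴(4b + 3)(4b − 3)

Pull out the common factor b⁴, leaving 16b² − 9.
Recognize a difference of squares with the parts 4b and 3.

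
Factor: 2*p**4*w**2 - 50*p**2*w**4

2*p**2*w**2*(p + 5*w)*(p - 5*w)

Factor out 2*p**2*w**2, leaving p**2 - 25*w**2, which is a difference of two squares.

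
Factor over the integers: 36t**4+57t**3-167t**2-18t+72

(3t+2)(3t-4)(4t-3)(t+3)

Testing divisors of the constant over divisors of the leading coefficient, t = 3/4 is a root, giving the factor (4t-3) and quotient 9t**3+21t**2-26t-24.
Continuing, t = 4/3 is a root, so (3t-4) divides it; the quotient is 3t**2+11t+6.
The remaining quadratic factors as (t+3)(3t+2).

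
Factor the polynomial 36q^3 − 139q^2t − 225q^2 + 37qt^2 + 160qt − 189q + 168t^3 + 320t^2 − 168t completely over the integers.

(4q − 7t + 3)(9q + 8t)(q − 3t − 7)

Group: 9q(4q^2 − 19qt − 25q + 21t^2 + 40t − 21) + 8t(4q^2 − 19qt − 25q + 21t^2 + 40t − 21); both groups contain (4q^2 − 19qt − 25q + 21t^2 + 40t − 21), so (9q + 8t) is a factor with cofactor 4q^2 − 19qt − 25q + 21t^2 + 40t − 21.
The cofactor groups again: 4q^2 − 19qt − 25q + 21t^2 + 40t − 21 = q(4q − 7t + 3) + (−3t − 7)(4q − 7t + 3); both groups contain (4q − 7t + 3), giving (q − 3t − 7)(4q − 7t + 3).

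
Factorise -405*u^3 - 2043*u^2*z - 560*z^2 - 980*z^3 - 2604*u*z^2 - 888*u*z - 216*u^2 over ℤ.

-(15*u + 14*z + 8)*(3*u + 10*z)*(9*u + 7*z)

Group: 9*u*(-45*u^2 - 192*u*z - 24*u - 140*z^2 - 80*z) + 7*z*(-45*u^2 - 192*u*z - 24*u - 140*z^2 - 80*z); both groups contain (-45*u^2 - 192*u*z - 24*u - 140*z^2 - 80*z), so (9*u + 7*z) is a factor with cofactor -45*u^2 - 192*u*z - 24*u - 140*z^2 - 80*z.
The cofactor groups again: -45*u^2 - 192*u*z - 24*u - 140*z^2 - 80*z = -15*u*(3*u + 10*z) + (-14*z - 8)*(3*u + 10*z); both groups contain (3*u + 10*z), giving -(15*u + 14*z + 8)*(3*u + 10*z).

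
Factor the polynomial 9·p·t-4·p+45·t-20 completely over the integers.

Group as (9·p·t-4·p) + (45·t-20) = p·(9·t-4) + 5·(9·t-4).
Both groups share the factor (9·t-4).

(9·t-4)·(p+5)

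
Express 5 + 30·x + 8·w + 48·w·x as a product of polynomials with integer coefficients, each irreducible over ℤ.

(6·x + 1)·(8·w + 5)

Group as (48·w·x + 8·w) + (30·x + 5) = 8·w·(6·x + 1) + 5·(6·x + 1).
Both groups share the factor (6·x + 1).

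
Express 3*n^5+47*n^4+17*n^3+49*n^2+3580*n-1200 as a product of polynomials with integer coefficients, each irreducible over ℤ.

(3*n-1)*(n+15)*(n+5)*(n^2-4*n+16)

Among the possible rational roots, n = -5 is a root, so (n+5) divides it; the quotient is 3*n^4+32*n^3-143*n^2+764*n-240.
Continuing, n = -15 is a root, so (n+15) is a factor; dividing leaves 3*n^3-13*n^2+52*n-16.
Then n = 1/3 is a root, so (3*n-1) divides it; the quotient is n^2-4*n+16.
The quadratic n^2-4*n+16 has discriminant -48 < 0 and is irreducible over ℤ.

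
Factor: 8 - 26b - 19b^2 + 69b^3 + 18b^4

Trying the rational-root candidates, b = -4 is a root, giving the factor (b + 4) and quotient 18b^3 - 3b^2 - 7b + 2.
Next, b = 1/2 is a root, giving the factor (2b - 1) and quotient 9b^2 + 3b - 2.
The remaining quadratic factors as (3b - 1)(3b + 2).

(2b - 1)(3b + 2)(3b - 1)(b + 4)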